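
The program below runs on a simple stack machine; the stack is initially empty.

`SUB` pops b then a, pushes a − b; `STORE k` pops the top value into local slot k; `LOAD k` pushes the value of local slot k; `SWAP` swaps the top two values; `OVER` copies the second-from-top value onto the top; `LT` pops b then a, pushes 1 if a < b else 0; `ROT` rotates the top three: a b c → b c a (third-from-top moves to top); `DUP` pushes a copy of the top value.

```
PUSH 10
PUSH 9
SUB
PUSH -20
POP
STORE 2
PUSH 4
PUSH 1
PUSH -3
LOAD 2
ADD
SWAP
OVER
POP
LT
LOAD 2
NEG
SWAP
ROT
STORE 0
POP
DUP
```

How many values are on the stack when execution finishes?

PUSH 10  : 10
PUSH 9   : 10 9
SUB      : 1
PUSH -20 : 1 -20
POP      : 1
STORE 2  : (empty)
PUSH 4   : 4
PUSH 1   : 4 1
PUSH -3  : 4 1 -3
LOAD 2   : 4 1 -3 1
ADD      : 4 1 -2
SWAP     : 4 -2 1
OVER     : 4 -2 1 -2
POP      : 4 -2 1
LT       : 4 1
LOAD 2   : 4 1 1
NEG      : 4 1 -1
SWAP     : 4 -1 1
ROT      : -1 1 4
STORE 0  : -1 1
POP      : -1
DUP      : -1 -1

2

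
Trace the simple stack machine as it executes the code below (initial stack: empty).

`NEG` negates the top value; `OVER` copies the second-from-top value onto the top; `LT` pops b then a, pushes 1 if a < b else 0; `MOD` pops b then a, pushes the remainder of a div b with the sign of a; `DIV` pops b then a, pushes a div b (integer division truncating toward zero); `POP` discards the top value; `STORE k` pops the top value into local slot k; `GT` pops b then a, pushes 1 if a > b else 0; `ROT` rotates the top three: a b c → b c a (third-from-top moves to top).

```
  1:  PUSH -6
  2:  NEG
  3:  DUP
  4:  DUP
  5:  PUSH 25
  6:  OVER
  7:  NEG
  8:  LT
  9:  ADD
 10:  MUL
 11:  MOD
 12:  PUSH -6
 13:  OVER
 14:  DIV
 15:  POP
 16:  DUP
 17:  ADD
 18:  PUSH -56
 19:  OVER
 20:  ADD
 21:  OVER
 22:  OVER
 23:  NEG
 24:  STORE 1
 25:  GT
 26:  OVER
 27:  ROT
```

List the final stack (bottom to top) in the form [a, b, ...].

PUSH -6  → [-6]
NEG      → [6]
DUP      → [6, 6]
DUP      → [6, 6, 6]
PUSH 25  → [6, 6, 6, 25]
OVER     → [6, 6, 6, 25, 6]
NEG      → [6, 6, 6, 25, -6]
LT       → [6, 6, 6, 0]
ADD      → [6, 6, 6]
MUL      → [6, 36]
MOD      → [6]
PUSH -6  → [6, -6]
OVER     → [6, -6, 6]
DIV      → [6, -1]
POP      → [6]
DUP      → [6, 6]
ADD      → [12]
PUSH -56 → [12, -56]
OVER     → [12, -56, 12]
ADD      → [12, -44]
OVER     → [12, -44, 12]
OVER     → [12, -44, 12, -44]
NEG      → [12, -44, 12, 44]
STORE 1  → [12, -44, 12]
GT       → [12, 0]
OVER     → [12, 0, 12]
ROT      → [0, 12, 12]

[0, 12, 12]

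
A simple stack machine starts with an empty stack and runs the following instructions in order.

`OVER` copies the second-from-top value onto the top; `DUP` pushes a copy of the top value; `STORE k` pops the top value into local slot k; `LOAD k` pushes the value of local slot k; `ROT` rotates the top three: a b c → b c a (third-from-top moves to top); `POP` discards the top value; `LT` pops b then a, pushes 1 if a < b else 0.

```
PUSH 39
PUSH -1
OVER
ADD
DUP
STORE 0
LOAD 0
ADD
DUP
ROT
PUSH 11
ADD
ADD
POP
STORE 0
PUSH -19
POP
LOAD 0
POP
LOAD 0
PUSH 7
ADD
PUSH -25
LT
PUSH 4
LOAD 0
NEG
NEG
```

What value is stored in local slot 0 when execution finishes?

PUSH 39  -> [39]
PUSH -1  -> [39, -1]
OVER     -> [39, -1, 39]
ADD      -> [39, 38]
DUP      -> [39, 38, 38]
STORE 0  -> [39, 38]
LOAD 0   -> [39, 38, 38]
ADD      -> [39, 76]
DUP      -> [39, 76, 76]
ROT      -> [76, 76, 39]
PUSH 11  -> [76, 76, 39, 11]
ADD      -> [76, 76, 50]
ADD      -> [76, 126]
POP      -> [76]
STORE 0  -> []
PUSH -19 -> [-19]
POP      -> []
LOAD 0   -> [76]
POP      -> []
LOAD 0   -> [76]
PUSH 7   -> [76, 7]
ADD      -> [83]
PUSH -25 -> [83, -25]
LT       -> [0]
PUSH 4   -> [0, 4]
LOAD 0   -> [0, 4, 76]
NEG      -> [0, 4, -76]
NEG      -> [0, 4, 76]

76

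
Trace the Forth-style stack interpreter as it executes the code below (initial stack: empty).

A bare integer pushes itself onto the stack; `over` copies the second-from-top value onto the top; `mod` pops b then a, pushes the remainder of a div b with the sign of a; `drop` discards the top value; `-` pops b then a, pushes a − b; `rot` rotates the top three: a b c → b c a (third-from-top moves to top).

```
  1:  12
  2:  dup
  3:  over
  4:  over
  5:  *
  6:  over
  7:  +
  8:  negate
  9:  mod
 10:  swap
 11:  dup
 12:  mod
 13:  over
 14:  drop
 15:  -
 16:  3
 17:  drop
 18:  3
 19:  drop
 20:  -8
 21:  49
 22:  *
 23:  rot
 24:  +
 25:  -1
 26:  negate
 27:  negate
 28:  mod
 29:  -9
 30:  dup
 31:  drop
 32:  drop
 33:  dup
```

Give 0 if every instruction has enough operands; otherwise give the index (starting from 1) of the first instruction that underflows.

12     -> [12]
dup    -> [12, 12]
over   -> [12, 12, 12]
over   -> [12, 12, 12, 12]
*      -> [12, 12, 144]
over   -> [12, 12, 144, 12]
+      -> [12, 12, 156]
negate -> [12, 12, -156]
mod    -> [12, 12]
swap   -> [12, 12]
dup    -> [12, 12, 12]
mod    -> [12, 0]
over   -> [12, 0, 12]
drop   -> [12, 0]
-      -> [12]
3      -> [12, 3]
drop   -> [12]
3      -> [12, 3]
drop   -> [12]
-8     -> [12, -8]
49     -> [12, -8, 49]
*      -> [12, -392]
rot  — needs 3 operands, stack has 2 → underflow

23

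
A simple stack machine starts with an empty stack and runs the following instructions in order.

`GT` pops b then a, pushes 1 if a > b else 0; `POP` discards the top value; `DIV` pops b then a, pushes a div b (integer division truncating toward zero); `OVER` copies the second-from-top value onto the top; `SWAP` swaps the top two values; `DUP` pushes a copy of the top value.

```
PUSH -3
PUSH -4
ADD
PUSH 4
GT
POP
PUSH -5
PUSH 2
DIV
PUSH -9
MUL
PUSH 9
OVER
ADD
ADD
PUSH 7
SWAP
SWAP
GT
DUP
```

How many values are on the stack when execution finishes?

PUSH -3 -> -3
PUSH -4 -> -3 -4
ADD     -> -7
PUSH 4  -> -7 4
GT      -> 0
POP     -> (empty)
PUSH -5 -> -5
PUSH 2  -> -5 2
DIV     -> -2
PUSH -9 -> -2 -9
MUL     -> 18
PUSH 9  -> 18 9
OVER    -> 18 9 18
ADD     -> 18 27
ADD     -> 45
PUSH 7  -> 45 7
SWAP    -> 7 45
SWAP    -> 45 7
GT      -> 1
DUP     -> 1 1

2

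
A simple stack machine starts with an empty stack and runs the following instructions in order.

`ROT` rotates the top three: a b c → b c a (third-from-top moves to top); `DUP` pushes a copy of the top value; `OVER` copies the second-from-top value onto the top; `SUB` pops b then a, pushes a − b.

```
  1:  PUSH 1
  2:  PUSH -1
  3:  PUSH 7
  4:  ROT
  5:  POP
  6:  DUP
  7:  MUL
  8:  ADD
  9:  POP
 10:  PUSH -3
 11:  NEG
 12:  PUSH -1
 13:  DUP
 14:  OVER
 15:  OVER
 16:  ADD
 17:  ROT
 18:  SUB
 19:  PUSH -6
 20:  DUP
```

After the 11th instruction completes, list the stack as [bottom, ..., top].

PUSH 1  -> [1]
PUSH -1 -> [1, -1]
PUSH 7  -> [1, -1, 7]
ROT     -> [-1, 7, 1]
POP     -> [-1, 7]
DUP     -> [-1, 7, 7]
MUL     -> [-1, 49]
ADD     -> [48]
POP     -> []
PUSH -3 -> [-3]
NEG     -> [3]

[3]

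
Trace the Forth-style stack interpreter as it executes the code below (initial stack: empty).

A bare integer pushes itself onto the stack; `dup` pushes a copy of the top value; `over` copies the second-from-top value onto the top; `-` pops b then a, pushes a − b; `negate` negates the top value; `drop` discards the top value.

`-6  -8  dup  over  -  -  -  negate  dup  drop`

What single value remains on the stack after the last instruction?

-2

-6     : [-6]
-8     : [-6, -8]
dup    : [-6, -8, -8]
over   : [-6, -8, -8, -8]
-      : [-6, -8, 0]
-      : [-6, -8]
-      : [2]
negate : [-2]
dup    : [-2, -2]
drop   : [-2]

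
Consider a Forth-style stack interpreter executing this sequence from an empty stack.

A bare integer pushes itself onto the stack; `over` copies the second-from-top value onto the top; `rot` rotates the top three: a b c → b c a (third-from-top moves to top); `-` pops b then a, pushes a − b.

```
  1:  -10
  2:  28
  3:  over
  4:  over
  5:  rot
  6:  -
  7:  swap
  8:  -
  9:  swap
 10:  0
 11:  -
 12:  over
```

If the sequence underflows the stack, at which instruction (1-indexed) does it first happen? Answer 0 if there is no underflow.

0

-10   [-10]
28    [-10, 28]
over  [-10, 28, -10]
over  [-10, 28, -10, 28]
rot   [-10, -10, 28, 28]
-     [-10, -10, 0]
swap  [-10, 0, -10]
-     [-10, 10]
swap  [10, -10]
0     [10, -10, 0]
-     [10, -10]
over  [10, -10, 10]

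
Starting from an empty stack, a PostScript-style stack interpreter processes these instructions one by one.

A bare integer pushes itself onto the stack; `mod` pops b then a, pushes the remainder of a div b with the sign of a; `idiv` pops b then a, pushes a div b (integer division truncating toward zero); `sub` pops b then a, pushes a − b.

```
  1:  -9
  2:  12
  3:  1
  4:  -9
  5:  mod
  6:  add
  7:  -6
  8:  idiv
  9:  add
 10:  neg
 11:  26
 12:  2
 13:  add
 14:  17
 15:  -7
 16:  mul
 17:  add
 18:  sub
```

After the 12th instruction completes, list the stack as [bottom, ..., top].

-9   → [-9]
12   → [-9, 12]
1    → [-9, 12, 1]
-9   → [-9, 12, 1, -9]
mod  → [-9, 12, 1]
add  → [-9, 13]
-6   → [-9, 13, -6]
idiv → [-9, -2]
add  → [-11]
neg  → [11]
26   → [11, 26]
2    → [11, 26, 2]

[11, 26, 2]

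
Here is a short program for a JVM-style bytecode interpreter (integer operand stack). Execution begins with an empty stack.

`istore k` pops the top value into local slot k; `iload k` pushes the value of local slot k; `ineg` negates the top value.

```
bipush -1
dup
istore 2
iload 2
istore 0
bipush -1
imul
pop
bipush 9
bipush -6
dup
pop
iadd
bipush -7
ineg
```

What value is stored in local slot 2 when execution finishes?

bipush -1 : [-1]
dup       : [-1, -1]
istore 2  : [-1]
iload 2   : [-1, -1]
istore 0  : [-1]
bipush -1 : [-1, -1]
imul      : [1]
pop       : []
bipush 9  : [9]
bipush -6 : [9, -6]
dup       : [9, -6, -6]
pop       : [9, -6]
iadd      : [3]
bipush -7 : [3, -7]
ineg      : [3, 7]

-1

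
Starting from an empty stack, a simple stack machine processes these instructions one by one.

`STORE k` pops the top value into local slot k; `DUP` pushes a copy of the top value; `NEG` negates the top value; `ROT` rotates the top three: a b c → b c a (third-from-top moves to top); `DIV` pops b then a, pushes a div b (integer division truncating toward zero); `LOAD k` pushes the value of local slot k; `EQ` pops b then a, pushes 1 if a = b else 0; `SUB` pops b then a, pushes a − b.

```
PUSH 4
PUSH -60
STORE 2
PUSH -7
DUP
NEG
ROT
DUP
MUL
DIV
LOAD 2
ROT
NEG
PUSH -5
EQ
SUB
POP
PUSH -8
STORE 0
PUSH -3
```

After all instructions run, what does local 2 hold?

PUSH 4    4
PUSH -60  4 -60
STORE 2   4
PUSH -7   4 -7
DUP       4 -7 -7
NEG       4 -7 7
ROT       -7 7 4
DUP       -7 7 4 4
MUL       -7 7 16
DIV       -7 0
LOAD 2    -7 0 -60
ROT       0 -60 -7
NEG       0 -60 7
PUSH -5   0 -60 7 -5
EQ        0 -60 0
SUB       0 -60
POP       0
PUSH -8   0 -8
STORE 0   0
PUSH -3   0 -3

-60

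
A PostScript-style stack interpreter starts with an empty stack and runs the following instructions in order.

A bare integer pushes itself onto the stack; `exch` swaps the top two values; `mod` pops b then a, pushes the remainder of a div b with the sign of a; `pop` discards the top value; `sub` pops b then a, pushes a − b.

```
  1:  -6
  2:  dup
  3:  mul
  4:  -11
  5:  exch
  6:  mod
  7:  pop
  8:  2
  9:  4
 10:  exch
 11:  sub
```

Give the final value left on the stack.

-6   : -6
dup  : -6 -6
mul  : 36
-11  : 36 -11
exch : -11 36
mod  : -11
pop  : (empty)
2    : 2
4    : 2 4
exch : 4 2
sub  : 2

2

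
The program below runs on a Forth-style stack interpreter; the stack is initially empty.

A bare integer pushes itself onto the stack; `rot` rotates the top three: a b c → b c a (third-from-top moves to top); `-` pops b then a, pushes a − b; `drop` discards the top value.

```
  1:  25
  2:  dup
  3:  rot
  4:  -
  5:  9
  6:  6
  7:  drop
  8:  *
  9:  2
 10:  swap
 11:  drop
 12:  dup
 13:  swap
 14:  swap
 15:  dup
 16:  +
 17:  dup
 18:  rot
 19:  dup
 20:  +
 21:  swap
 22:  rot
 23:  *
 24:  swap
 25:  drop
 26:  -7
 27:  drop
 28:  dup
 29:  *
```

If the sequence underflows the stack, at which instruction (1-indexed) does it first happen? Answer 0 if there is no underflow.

3

25   25
dup  25 25
rot  — needs 3 operands, stack has 2 → underflow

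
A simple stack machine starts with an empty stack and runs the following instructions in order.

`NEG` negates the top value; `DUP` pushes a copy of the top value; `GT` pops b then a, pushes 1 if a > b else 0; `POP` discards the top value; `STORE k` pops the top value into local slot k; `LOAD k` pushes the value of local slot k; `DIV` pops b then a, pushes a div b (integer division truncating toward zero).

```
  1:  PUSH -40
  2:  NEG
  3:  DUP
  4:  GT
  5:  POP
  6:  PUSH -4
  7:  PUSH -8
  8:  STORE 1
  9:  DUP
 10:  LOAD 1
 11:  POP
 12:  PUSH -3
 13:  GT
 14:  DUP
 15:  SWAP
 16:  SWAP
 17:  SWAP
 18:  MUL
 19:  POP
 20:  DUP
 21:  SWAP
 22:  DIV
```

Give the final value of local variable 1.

PUSH -40 -> [-40]
NEG      -> [40]
DUP      -> [40, 40]
GT       -> [0]
POP      -> []
PUSH -4  -> [-4]
PUSH -8  -> [-4, -8]
STORE 1  -> [-4]
DUP      -> [-4, -4]
LOAD 1   -> [-4, -4, -8]
POP      -> [-4, -4]
PUSH -3  -> [-4, -4, -3]
GT       -> [-4, 0]
DUP      -> [-4, 0, 0]
SWAP     -> [-4, 0, 0]
SWAP     -> [-4, 0, 0]
SWAP     -> [-4, 0, 0]
MUL      -> [-4, 0]
POP      -> [-4]
DUP      -> [-4, -4]
SWAP     -> [-4, -4]
DIV      -> [1]

-8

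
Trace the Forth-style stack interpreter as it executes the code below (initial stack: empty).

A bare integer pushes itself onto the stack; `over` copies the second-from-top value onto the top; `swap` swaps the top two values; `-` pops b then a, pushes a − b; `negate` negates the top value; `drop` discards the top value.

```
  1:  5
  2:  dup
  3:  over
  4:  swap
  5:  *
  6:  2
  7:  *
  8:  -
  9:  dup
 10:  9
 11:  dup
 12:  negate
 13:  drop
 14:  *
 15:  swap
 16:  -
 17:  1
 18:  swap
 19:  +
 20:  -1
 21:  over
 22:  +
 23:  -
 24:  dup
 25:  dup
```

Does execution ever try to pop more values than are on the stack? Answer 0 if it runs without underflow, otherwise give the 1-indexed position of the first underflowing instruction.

0

5      : [5]
dup    : [5, 5]
over   : [5, 5, 5]
swap   : [5, 5, 5]
*      : [5, 25]
2      : [5, 25, 2]
*      : [5, 50]
-      : [-45]
dup    : [-45, -45]
9      : [-45, -45, 9]
dup    : [-45, -45, 9, 9]
negate : [-45, -45, 9, -9]
drop   : [-45, -45, 9]
*      : [-45, -405]
swap   : [-405, -45]
-      : [-360]
1      : [-360, 1]
swap   : [1, -360]
+      : [-359]
-1     : [-359, -1]
over   : [-359, -1, -359]
+      : [-359, -360]
-      : [1]
dup    : [1, 1]
dup    : [1, 1, 1]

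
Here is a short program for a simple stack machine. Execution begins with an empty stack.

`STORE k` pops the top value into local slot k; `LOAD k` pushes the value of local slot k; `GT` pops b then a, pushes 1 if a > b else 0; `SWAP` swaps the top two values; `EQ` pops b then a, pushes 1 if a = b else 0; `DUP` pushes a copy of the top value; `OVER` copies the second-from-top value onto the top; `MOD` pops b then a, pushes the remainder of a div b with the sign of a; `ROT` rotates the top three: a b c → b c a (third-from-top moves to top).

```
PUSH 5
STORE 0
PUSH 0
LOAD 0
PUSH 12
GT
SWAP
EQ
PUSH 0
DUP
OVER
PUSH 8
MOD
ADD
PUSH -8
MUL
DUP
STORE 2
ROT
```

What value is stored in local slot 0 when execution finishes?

5

PUSH 5  -> [5]
STORE 0 -> []
PUSH 0  -> [0]
LOAD 0  -> [0, 5]
PUSH 12 -> [0, 5, 12]
GT      -> [0, 0]
SWAP    -> [0, 0]
EQ      -> [1]
PUSH 0  -> [1, 0]
DUP     -> [1, 0, 0]
OVER    -> [1, 0, 0, 0]
PUSH 8  -> [1, 0, 0, 0, 8]
MOD     -> [1, 0, 0, 0]
ADD     -> [1, 0, 0]
PUSH -8 -> [1, 0, 0, -8]
MUL     -> [1, 0, 0]
DUP     -> [1, 0, 0, 0]
STORE 2 -> [1, 0, 0]
ROT     -> [0, 0, 1]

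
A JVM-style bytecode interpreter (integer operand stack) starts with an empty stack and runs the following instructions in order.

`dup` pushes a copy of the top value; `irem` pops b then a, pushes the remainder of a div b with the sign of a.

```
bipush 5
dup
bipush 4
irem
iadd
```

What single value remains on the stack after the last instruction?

6

bipush 5 : [5]
dup      : [5, 5]
bipush 4 : [5, 5, 4]
irem     : [5, 1]
iadd     : [6]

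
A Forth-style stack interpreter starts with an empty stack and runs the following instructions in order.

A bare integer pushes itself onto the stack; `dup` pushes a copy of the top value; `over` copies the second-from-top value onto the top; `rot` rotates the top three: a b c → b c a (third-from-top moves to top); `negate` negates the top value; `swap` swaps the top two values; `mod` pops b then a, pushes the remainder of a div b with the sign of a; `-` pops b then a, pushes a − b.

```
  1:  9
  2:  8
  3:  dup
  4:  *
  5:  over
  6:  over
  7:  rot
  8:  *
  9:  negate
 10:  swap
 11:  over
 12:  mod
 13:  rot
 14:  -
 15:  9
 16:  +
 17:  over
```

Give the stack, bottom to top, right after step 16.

[-4096, 9]

9      → 9
8      → 9 8
dup    → 9 8 8
*      → 9 64
over   → 9 64 9
over   → 9 64 9 64
rot    → 9 9 64 64
*      → 9 9 4096
negate → 9 9 -4096
swap   → 9 -4096 9
over   → 9 -4096 9 -4096
mod    → 9 -4096 9
rot    → -4096 9 9
-      → -4096 0
9      → -4096 0 9
+      → -4096 9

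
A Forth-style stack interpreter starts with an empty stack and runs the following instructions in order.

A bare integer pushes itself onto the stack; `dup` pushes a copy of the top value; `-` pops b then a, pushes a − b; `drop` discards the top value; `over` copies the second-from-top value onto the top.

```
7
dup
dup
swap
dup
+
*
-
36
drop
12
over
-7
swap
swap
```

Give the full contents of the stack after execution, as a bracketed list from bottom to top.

[-91, 12, -91, -7]

7    : [7]
dup  : [7, 7]
dup  : [7, 7, 7]
swap : [7, 7, 7]
dup  : [7, 7, 7, 7]
+    : [7, 7, 14]
*    : [7, 98]
-    : [-91]
36   : [-91, 36]
drop : [-91]
12   : [-91, 12]
over : [-91, 12, -91]
-7   : [-91, 12, -91, -7]
swap : [-91, 12, -7, -91]
swap : [-91, 12, -91, -7]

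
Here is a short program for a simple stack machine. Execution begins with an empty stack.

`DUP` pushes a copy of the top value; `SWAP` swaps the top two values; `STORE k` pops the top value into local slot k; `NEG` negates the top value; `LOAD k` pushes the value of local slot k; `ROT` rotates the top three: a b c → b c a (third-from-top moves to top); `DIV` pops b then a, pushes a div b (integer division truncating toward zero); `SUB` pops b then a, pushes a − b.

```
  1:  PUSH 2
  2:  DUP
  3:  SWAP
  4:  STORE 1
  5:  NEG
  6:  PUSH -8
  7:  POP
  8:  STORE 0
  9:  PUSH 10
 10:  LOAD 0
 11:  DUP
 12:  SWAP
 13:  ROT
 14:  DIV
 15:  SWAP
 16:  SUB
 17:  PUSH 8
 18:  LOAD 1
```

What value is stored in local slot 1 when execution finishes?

2

PUSH 2  → 2
DUP     → 2 2
SWAP    → 2 2
STORE 1 → 2
NEG     → -2
PUSH -8 → -2 -8
POP     → -2
STORE 0 → (empty)
PUSH 10 → 10
LOAD 0  → 10 -2
DUP     → 10 -2 -2
SWAP    → 10 -2 -2
ROT     → -2 -2 10
DIV     → -2 0
SWAP    → 0 -2
SUB     → 2
PUSH 8  → 2 8
LOAD 1  → 2 8 2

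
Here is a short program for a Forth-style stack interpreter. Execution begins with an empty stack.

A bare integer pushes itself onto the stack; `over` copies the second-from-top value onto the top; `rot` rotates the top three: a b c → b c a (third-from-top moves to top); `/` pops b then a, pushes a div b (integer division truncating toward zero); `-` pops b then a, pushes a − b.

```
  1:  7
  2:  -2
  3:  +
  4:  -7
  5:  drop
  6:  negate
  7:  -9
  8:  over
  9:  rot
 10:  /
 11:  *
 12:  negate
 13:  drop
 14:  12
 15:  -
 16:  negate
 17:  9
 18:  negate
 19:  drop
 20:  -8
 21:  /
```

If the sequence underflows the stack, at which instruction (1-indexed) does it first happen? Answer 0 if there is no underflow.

15

7      : [7]
-2     : [7, -2]
+      : [5]
-7     : [5, -7]
drop   : [5]
negate : [-5]
-9     : [-5, -9]
over   : [-5, -9, -5]
rot    : [-9, -5, -5]
/      : [-9, 1]
*      : [-9]
negate : [9]
drop   : []
12     : [12]
-  — needs 2 operands, stack has 1 → underflow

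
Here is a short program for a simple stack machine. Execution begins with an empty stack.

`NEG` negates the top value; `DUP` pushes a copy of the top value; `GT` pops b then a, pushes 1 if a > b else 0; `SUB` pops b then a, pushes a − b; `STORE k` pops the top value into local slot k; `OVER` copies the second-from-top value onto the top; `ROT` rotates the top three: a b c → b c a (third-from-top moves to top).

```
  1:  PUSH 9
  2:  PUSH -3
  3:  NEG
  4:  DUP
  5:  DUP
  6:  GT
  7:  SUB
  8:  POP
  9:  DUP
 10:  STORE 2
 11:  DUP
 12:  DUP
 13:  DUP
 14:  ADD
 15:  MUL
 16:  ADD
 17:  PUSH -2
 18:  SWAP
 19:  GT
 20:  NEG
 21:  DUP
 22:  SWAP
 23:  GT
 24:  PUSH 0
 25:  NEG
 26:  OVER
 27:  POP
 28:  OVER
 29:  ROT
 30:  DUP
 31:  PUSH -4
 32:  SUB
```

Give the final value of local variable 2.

9

PUSH 9  -> [9]
PUSH -3 -> [9, -3]
NEG     -> [9, 3]
DUP     -> [9, 3, 3]
DUP     -> [9, 3, 3, 3]
GT      -> [9, 3, 0]
SUB     -> [9, 3]
POP     -> [9]
DUP     -> [9, 9]
STORE 2 -> [9]
DUP     -> [9, 9]
DUP     -> [9, 9, 9]
DUP     -> [9, 9, 9, 9]
ADD     -> [9, 9, 18]
MUL     -> [9, 162]
ADD     -> [171]
PUSH -2 -> [171, -2]
SWAP    -> [-2, 171]
GT      -> [0]
NEG     -> [0]
DUP     -> [0, 0]
SWAP    -> [0, 0]
GT      -> [0]
PUSH 0  -> [0, 0]
NEG     -> [0, 0]
OVER    -> [0, 0, 0]
POP     -> [0, 0]
OVER    -> [0, 0, 0]
ROT     -> [0, 0, 0]
DUP     -> [0, 0, 0, 0]
PUSH -4 -> [0, 0, 0, 0, -4]
SUB     -> [0, 0, 0, 4]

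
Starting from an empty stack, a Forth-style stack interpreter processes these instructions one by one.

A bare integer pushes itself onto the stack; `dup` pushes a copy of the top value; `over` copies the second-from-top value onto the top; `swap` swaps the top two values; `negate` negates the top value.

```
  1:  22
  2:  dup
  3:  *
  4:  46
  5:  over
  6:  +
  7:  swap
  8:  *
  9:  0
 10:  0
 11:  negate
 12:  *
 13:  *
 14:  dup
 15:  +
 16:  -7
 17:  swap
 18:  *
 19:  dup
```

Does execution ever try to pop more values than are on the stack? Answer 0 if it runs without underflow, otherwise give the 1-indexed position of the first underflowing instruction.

0

22      22
dup     22 22
*       484
46      484 46
over    484 46 484
+       484 530
swap    530 484
*       256520
0       256520 0
0       256520 0 0
negate  256520 0 0
*       256520 0
*       0
dup     0 0
+       0
-7      0 -7
swap    -7 0
*       0
dup     0 0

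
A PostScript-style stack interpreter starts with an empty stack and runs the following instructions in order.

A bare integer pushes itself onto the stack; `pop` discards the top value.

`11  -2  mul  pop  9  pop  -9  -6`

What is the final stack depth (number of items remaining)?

11   11
-2   11 -2
mul  -22
pop  (empty)
9    9
pop  (empty)
-9   -9
-6   -9 -6

2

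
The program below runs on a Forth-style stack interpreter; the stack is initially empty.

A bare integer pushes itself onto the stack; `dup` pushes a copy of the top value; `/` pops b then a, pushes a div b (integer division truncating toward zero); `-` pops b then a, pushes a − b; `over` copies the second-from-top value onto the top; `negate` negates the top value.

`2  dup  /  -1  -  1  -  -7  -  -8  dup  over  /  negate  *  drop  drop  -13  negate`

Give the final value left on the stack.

13

2      → 2
dup    → 2 2
/      → 1
-1     → 1 -1
-      → 2
1      → 2 1
-      → 1
-7     → 1 -7
-      → 8
-8     → 8 -8
dup    → 8 -8 -8
over   → 8 -8 -8 -8
/      → 8 -8 1
negate → 8 -8 -1
*      → 8 8
drop   → 8
drop   → (empty)
-13    → -13
negate → 13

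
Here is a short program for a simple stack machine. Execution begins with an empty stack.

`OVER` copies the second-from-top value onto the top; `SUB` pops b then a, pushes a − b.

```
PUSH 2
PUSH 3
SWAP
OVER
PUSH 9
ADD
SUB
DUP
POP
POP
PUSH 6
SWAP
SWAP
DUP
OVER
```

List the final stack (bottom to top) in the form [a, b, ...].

[3, 6, 6, 6]

PUSH 2 : [2]
PUSH 3 : [2, 3]
SWAP   : [3, 2]
OVER   : [3, 2, 3]
PUSH 9 : [3, 2, 3, 9]
ADD    : [3, 2, 12]
SUB    : [3, -10]
DUP    : [3, -10, -10]
POP    : [3, -10]
POP    : [3]
PUSH 6 : [3, 6]
SWAP   : [6, 3]
SWAP   : [3, 6]
DUP    : [3, 6, 6]
OVER   : [3, 6, 6, 6]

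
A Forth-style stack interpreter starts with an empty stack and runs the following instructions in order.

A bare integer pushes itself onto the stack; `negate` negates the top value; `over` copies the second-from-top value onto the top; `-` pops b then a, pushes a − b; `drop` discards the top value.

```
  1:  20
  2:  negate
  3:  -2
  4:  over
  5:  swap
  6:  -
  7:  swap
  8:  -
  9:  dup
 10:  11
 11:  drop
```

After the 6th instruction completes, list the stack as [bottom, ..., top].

20     : 20
negate : -20
-2     : -20 -2
over   : -20 -2 -20
swap   : -20 -20 -2
-      : -20 -18

[-20, -18]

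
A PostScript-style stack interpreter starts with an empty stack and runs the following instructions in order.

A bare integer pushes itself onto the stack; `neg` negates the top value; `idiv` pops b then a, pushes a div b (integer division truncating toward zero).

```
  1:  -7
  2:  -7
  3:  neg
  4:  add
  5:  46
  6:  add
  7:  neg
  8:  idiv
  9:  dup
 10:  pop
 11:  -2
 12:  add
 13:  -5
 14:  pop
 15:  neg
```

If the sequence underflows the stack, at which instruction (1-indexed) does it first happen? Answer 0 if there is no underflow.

8

-7  → [-7]
-7  → [-7, -7]
neg → [-7, 7]
add → [0]
46  → [0, 46]
add → [46]
neg → [-46]
idiv  — needs 2 operands, stack has 1 → underflow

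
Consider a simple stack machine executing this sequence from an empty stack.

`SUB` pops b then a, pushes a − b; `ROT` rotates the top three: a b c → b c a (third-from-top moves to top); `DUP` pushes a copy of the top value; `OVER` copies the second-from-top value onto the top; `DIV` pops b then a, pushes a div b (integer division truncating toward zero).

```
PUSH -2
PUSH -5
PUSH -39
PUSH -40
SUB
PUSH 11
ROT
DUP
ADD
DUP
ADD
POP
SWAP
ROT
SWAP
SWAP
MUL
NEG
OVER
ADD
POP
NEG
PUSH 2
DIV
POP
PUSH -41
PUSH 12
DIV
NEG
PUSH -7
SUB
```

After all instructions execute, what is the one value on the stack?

PUSH -2   -2
PUSH -5   -2 -5
PUSH -39  -2 -5 -39
PUSH -40  -2 -5 -39 -40
SUB       -2 -5 1
PUSH 11   -2 -5 1 11
ROT       -2 1 11 -5
DUP       -2 1 11 -5 -5
ADD       -2 1 11 -10
DUP       -2 1 11 -10 -10
ADD       -2 1 11 -20
POP       -2 1 11
SWAP      -2 11 1
ROT       11 1 -2
SWAP      11 -2 1
SWAP      11 1 -2
MUL       11 -2
NEG       11 2
OVER      11 2 11
ADD       11 13
POP       11
NEG       -11
PUSH 2    -11 2
DIV       -5
POP       (empty)
PUSH -41  -41
PUSH 12   -41 12
DIV       -3
NEG       3
PUSH -7   3 -7
SUB       10

10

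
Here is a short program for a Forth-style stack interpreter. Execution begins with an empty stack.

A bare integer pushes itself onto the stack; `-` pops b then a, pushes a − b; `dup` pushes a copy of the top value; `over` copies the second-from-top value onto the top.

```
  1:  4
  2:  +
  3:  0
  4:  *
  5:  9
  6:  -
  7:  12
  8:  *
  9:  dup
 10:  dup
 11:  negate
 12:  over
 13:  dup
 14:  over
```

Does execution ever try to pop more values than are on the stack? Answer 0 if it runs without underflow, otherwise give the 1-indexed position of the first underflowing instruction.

4 : 4
+  — needs 2 operands, stack has 1 → underflow

2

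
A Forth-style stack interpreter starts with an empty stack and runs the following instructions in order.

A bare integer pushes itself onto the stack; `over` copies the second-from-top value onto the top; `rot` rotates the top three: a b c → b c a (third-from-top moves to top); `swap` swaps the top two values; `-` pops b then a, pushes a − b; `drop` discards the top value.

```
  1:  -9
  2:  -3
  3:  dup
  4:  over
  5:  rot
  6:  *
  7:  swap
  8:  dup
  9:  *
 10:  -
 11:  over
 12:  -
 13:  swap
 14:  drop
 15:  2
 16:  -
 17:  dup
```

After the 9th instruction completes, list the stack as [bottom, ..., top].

[-9, 9, 9]

-9    [-9]
-3    [-9, -3]
dup   [-9, -3, -3]
over  [-9, -3, -3, -3]
rot   [-9, -3, -3, -3]
*     [-9, -3, 9]
swap  [-9, 9, -3]
dup   [-9, 9, -3, -3]
*     [-9, 9, 9]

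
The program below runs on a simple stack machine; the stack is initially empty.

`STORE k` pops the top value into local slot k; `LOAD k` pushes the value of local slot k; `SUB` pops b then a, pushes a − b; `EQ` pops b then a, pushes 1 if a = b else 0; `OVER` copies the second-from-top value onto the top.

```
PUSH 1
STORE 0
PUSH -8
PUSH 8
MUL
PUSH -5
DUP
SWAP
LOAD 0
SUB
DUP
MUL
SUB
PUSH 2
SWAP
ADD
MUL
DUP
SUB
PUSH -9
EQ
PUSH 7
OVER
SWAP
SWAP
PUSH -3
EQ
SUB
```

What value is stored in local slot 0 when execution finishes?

PUSH 1  → [1]
STORE 0 → []
PUSH -8 → [-8]
PUSH 8  → [-8, 8]
MUL     → [-64]
PUSH -5 → [-64, -5]
DUP     → [-64, -5, -5]
SWAP    → [-64, -5, -5]
LOAD 0  → [-64, -5, -5, 1]
SUB     → [-64, -5, -6]
DUP     → [-64, -5, -6, -6]
MUL     → [-64, -5, 36]
SUB     → [-64, -41]
PUSH 2  → [-64, -41, 2]
SWAP    → [-64, 2, -41]
ADD     → [-64, -39]
MUL     → [2496]
DUP     → [2496, 2496]
SUB     → [0]
PUSH -9 → [0, -9]
EQ      → [0]
PUSH 7  → [0, 7]
OVER    → [0, 7, 0]
SWAP    → [0, 0, 7]
SWAP    → [0, 7, 0]
PUSH -3 → [0, 7, 0, -3]
EQ      → [0, 7, 0]
SUB     → [0, 7]

1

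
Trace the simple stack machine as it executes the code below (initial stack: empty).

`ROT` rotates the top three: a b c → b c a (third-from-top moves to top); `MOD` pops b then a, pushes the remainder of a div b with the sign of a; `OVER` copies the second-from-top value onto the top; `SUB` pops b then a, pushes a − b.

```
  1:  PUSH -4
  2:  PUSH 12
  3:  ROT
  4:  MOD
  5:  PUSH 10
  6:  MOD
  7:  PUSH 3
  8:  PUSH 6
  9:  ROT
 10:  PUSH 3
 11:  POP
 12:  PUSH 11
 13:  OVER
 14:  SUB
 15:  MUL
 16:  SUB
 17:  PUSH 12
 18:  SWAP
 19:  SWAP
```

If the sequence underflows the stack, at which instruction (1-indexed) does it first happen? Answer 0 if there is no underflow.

3

PUSH -4 -> [-4]
PUSH 12 -> [-4, 12]
ROT  — needs 3 operands, stack has 2 → underflow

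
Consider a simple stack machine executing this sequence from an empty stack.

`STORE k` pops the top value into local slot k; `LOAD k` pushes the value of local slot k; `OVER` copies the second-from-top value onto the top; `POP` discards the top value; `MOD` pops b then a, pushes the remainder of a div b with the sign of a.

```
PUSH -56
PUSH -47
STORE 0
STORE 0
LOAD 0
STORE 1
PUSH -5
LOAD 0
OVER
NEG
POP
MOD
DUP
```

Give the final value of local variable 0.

PUSH -56  -56
PUSH -47  -56 -47
STORE 0   -56
STORE 0   (empty)
LOAD 0    -56
STORE 1   (empty)
PUSH -5   -5
LOAD 0    -5 -56
OVER      -5 -56 -5
NEG       -5 -56 5
POP       -5 -56
MOD       -5
DUP       -5 -5

-56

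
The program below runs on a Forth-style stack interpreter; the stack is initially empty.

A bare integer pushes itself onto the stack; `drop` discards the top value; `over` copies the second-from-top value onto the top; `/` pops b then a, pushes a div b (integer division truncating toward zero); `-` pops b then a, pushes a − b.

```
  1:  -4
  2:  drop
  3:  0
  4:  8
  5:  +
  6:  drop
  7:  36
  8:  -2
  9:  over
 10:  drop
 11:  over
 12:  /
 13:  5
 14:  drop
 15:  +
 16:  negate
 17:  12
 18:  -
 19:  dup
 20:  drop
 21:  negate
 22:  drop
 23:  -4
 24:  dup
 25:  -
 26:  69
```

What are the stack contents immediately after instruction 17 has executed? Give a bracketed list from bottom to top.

-4     → -4
drop   → (empty)
0      → 0
8      → 0 8
+      → 8
drop   → (empty)
36     → 36
-2     → 36 -2
over   → 36 -2 36
drop   → 36 -2
over   → 36 -2 36
/      → 36 0
5      → 36 0 5
drop   → 36 0
+      → 36
negate → -36
12     → -36 12

[-36, 12]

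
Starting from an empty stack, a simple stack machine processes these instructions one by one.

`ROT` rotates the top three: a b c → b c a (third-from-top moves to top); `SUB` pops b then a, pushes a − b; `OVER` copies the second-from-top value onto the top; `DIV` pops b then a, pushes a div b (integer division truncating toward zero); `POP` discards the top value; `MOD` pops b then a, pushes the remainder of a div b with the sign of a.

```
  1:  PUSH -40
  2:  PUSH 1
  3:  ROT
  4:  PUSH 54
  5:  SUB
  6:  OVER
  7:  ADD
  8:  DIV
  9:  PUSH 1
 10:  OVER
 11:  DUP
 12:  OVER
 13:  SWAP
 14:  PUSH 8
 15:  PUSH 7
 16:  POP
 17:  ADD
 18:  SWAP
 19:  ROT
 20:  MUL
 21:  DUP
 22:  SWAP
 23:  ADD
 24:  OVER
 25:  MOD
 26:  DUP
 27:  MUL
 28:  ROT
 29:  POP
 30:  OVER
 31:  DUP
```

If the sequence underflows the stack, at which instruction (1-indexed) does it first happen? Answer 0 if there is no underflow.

PUSH -40 → [-40]
PUSH 1   → [-40, 1]
ROT  — needs 3 operands, stack has 2 → underflow

3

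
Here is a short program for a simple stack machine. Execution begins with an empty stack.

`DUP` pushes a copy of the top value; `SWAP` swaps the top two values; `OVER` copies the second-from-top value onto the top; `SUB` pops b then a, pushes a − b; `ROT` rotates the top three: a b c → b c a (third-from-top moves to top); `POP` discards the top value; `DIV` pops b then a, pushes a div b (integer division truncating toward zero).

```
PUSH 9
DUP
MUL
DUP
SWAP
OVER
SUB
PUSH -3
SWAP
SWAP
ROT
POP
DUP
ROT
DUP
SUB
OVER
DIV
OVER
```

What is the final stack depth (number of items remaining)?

4

PUSH 9  -> 9
DUP     -> 9 9
MUL     -> 81
DUP     -> 81 81
SWAP    -> 81 81
OVER    -> 81 81 81
SUB     -> 81 0
PUSH -3 -> 81 0 -3
SWAP    -> 81 -3 0
SWAP    -> 81 0 -3
ROT     -> 0 -3 81
POP     -> 0 -3
DUP     -> 0 -3 -3
ROT     -> -3 -3 0
DUP     -> -3 -3 0 0
SUB     -> -3 -3 0
OVER    -> -3 -3 0 -3
DIV     -> -3 -3 0
OVER    -> -3 -3 0 -3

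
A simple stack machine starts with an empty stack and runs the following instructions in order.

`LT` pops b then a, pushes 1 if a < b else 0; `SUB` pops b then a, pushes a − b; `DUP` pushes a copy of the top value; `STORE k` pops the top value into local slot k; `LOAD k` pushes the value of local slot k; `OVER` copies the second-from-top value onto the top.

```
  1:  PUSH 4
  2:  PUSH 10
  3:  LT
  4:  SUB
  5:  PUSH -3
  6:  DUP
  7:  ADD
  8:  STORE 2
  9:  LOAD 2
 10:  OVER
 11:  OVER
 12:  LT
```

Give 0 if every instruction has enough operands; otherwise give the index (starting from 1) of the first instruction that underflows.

4

PUSH 4  : 4
PUSH 10 : 4 10
LT      : 1
SUB  — needs 2 operands, stack has 1 → underflow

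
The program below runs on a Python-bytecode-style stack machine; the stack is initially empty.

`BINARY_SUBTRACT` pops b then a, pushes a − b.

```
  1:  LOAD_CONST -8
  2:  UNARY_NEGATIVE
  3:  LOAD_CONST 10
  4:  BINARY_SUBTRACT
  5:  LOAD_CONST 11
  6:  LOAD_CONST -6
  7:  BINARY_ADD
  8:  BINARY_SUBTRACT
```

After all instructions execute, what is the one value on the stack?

-7

LOAD_CONST -8   -> [-8]
UNARY_NEGATIVE  -> [8]
LOAD_CONST 10   -> [8, 10]
BINARY_SUBTRACT -> [-2]
LOAD_CONST 11   -> [-2, 11]
LOAD_CONST -6   -> [-2, 11, -6]
BINARY_ADD      -> [-2, 5]
BINARY_SUBTRACT -> [-7]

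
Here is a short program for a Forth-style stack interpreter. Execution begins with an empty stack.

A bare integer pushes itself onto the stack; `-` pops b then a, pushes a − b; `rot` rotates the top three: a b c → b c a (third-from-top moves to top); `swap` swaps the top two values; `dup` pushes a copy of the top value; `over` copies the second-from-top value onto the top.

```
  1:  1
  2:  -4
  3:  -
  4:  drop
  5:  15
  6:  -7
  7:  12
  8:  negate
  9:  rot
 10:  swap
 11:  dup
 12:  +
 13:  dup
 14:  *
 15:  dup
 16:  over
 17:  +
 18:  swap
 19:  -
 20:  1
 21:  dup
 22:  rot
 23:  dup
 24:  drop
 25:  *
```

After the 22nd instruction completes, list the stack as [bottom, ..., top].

[-7, 15, 1, 1, 576]

1      -> 1
-4     -> 1 -4
-      -> 5
drop   -> (empty)
15     -> 15
-7     -> 15 -7
12     -> 15 -7 12
negate -> 15 -7 -12
rot    -> -7 -12 15
swap   -> -7 15 -12
dup    -> -7 15 -12 -12
+      -> -7 15 -24
dup    -> -7 15 -24 -24
*      -> -7 15 576
dup    -> -7 15 576 576
over   -> -7 15 576 576 576
+      -> -7 15 576 1152
swap   -> -7 15 1152 576
-      -> -7 15 576
1      -> -7 15 576 1
dup    -> -7 15 576 1 1
rot    -> -7 15 1 1 576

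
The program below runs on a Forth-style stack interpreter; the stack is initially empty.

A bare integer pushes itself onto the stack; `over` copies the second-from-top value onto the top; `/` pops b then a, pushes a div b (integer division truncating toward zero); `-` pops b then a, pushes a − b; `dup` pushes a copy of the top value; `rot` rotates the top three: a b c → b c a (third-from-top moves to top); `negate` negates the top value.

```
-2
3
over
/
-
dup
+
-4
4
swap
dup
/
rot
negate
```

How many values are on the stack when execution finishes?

3

-2     → [-2]
3      → [-2, 3]
over   → [-2, 3, -2]
/      → [-2, -1]
-      → [-1]
dup    → [-1, -1]
+      → [-2]
-4     → [-2, -4]
4      → [-2, -4, 4]
swap   → [-2, 4, -4]
dup    → [-2, 4, -4, -4]
/      → [-2, 4, 1]
rot    → [4, 1, -2]
negate → [4, 1, 2]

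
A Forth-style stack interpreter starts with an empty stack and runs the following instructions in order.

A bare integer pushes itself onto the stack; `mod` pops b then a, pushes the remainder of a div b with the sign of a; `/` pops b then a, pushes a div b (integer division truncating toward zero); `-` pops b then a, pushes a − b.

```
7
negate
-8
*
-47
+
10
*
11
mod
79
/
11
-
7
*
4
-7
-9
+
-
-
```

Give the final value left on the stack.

-97

7      -> [7]
negate -> [-7]
-8     -> [-7, -8]
*      -> [56]
-47    -> [56, -47]
+      -> [9]
10     -> [9, 10]
*      -> [90]
11     -> [90, 11]
mod    -> [2]
79     -> [2, 79]
/      -> [0]
11     -> [0, 11]
-      -> [-11]
7      -> [-11, 7]
*      -> [-77]
4      -> [-77, 4]
-7     -> [-77, 4, -7]
-9     -> [-77, 4, -7, -9]
+      -> [-77, 4, -16]
-      -> [-77, 20]
-      -> [-97]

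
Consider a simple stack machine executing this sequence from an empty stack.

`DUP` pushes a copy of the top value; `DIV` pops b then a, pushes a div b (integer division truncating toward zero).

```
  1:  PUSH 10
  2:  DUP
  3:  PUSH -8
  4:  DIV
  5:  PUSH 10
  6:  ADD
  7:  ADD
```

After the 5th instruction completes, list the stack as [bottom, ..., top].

PUSH 10 -> [10]
DUP     -> [10, 10]
PUSH -8 -> [10, 10, -8]
DIV     -> [10, -1]
PUSH 10 -> [10, -1, 10]

[10, -1, 10]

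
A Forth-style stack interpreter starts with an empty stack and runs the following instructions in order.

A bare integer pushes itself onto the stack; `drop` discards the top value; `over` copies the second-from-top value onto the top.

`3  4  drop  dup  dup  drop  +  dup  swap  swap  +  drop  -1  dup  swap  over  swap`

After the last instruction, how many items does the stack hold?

3    -> [3]
4    -> [3, 4]
drop -> [3]
dup  -> [3, 3]
dup  -> [3, 3, 3]
drop -> [3, 3]
+    -> [6]
dup  -> [6, 6]
swap -> [6, 6]
swap -> [6, 6]
+    -> [12]
drop -> []
-1   -> [-1]
dup  -> [-1, -1]
swap -> [-1, -1]
over -> [-1, -1, -1]
swap -> [-1, -1, -1]

3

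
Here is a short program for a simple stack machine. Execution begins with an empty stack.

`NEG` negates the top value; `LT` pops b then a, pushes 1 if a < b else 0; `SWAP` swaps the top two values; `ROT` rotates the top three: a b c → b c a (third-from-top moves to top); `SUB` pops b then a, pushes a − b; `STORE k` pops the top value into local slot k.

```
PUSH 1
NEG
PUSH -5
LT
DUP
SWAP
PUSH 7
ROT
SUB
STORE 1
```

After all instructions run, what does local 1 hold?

7

PUSH 1   [1]
NEG      [-1]
PUSH -5  [-1, -5]
LT       [0]
DUP      [0, 0]
SWAP     [0, 0]
PUSH 7   [0, 0, 7]
ROT      [0, 7, 0]
SUB      [0, 7]
STORE 1  [0]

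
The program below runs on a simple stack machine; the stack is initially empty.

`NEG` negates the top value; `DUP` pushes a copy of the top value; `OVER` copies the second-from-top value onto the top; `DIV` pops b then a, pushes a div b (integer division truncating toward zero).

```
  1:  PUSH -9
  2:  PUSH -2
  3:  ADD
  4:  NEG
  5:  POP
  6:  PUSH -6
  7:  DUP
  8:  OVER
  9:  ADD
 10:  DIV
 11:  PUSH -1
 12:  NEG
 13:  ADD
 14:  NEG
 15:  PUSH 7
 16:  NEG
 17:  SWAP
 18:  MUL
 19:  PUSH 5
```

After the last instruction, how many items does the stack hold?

PUSH -9 → -9
PUSH -2 → -9 -2
ADD     → -11
NEG     → 11
POP     → (empty)
PUSH -6 → -6
DUP     → -6 -6
OVER    → -6 -6 -6
ADD     → -6 -12
DIV     → 0
PUSH -1 → 0 -1
NEG     → 0 1
ADD     → 1
NEG     → -1
PUSH 7  → -1 7
NEG     → -1 -7
SWAP    → -7 -1
MUL     → 7
PUSH 5  → 7 5

2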